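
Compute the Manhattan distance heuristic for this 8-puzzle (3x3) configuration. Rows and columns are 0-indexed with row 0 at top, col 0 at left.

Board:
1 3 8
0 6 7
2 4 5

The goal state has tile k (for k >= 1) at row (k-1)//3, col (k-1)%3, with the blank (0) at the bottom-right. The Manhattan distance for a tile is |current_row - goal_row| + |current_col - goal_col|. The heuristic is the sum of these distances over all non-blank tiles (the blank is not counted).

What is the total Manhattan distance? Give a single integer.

Tile 1: (0,0)->(0,0) = 0
Tile 3: (0,1)->(0,2) = 1
Tile 8: (0,2)->(2,1) = 3
Tile 6: (1,1)->(1,2) = 1
Tile 7: (1,2)->(2,0) = 3
Tile 2: (2,0)->(0,1) = 3
Tile 4: (2,1)->(1,0) = 2
Tile 5: (2,2)->(1,1) = 2
Sum: 0 + 1 + 3 + 1 + 3 + 3 + 2 + 2 = 15

Answer: 15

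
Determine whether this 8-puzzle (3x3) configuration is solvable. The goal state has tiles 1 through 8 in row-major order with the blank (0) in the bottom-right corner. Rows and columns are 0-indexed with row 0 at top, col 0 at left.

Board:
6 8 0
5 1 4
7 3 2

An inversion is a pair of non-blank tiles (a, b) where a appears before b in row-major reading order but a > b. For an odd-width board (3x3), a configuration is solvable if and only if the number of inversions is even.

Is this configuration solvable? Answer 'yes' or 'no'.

Answer: yes

Derivation:
Inversions (pairs i<j in row-major order where tile[i] > tile[j] > 0): 20
20 is even, so the puzzle is solvable.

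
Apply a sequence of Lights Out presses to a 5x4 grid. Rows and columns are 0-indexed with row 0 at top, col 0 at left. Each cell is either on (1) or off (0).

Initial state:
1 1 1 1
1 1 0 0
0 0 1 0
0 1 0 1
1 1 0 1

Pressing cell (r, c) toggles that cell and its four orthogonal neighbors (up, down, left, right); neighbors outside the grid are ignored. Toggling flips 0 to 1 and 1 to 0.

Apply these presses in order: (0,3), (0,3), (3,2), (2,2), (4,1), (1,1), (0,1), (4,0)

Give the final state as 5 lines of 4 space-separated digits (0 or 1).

Answer: 0 1 0 1
0 1 0 0
0 0 1 1
1 1 0 0
1 1 0 1

Derivation:
After press 1 at (0,3):
1 1 0 0
1 1 0 1
0 0 1 0
0 1 0 1
1 1 0 1

After press 2 at (0,3):
1 1 1 1
1 1 0 0
0 0 1 0
0 1 0 1
1 1 0 1

After press 3 at (3,2):
1 1 1 1
1 1 0 0
0 0 0 0
0 0 1 0
1 1 1 1

After press 4 at (2,2):
1 1 1 1
1 1 1 0
0 1 1 1
0 0 0 0
1 1 1 1

After press 5 at (4,1):
1 1 1 1
1 1 1 0
0 1 1 1
0 1 0 0
0 0 0 1

After press 6 at (1,1):
1 0 1 1
0 0 0 0
0 0 1 1
0 1 0 0
0 0 0 1

After press 7 at (0,1):
0 1 0 1
0 1 0 0
0 0 1 1
0 1 0 0
0 0 0 1

After press 8 at (4,0):
0 1 0 1
0 1 0 0
0 0 1 1
1 1 0 0
1 1 0 1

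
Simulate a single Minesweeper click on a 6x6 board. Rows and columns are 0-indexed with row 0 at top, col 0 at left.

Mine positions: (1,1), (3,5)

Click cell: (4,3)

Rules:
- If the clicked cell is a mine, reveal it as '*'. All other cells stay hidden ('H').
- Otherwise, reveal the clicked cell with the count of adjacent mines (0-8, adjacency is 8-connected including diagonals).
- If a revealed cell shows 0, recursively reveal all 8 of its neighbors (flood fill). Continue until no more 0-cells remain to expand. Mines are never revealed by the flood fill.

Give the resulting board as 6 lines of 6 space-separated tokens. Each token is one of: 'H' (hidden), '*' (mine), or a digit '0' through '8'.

H H 1 0 0 0
H H 1 0 0 0
1 1 1 0 1 1
0 0 0 0 1 H
0 0 0 0 1 1
0 0 0 0 0 0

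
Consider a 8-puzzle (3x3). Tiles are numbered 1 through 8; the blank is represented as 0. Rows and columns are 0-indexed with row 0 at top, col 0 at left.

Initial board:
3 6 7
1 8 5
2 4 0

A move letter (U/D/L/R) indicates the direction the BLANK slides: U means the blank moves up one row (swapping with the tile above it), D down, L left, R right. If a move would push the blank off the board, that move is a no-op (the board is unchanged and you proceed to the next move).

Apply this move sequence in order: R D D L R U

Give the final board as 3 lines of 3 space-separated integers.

After move 1 (R):
3 6 7
1 8 5
2 4 0

After move 2 (D):
3 6 7
1 8 5
2 4 0

After move 3 (D):
3 6 7
1 8 5
2 4 0

After move 4 (L):
3 6 7
1 8 5
2 0 4

After move 5 (R):
3 6 7
1 8 5
2 4 0

After move 6 (U):
3 6 7
1 8 0
2 4 5

Answer: 3 6 7
1 8 0
2 4 5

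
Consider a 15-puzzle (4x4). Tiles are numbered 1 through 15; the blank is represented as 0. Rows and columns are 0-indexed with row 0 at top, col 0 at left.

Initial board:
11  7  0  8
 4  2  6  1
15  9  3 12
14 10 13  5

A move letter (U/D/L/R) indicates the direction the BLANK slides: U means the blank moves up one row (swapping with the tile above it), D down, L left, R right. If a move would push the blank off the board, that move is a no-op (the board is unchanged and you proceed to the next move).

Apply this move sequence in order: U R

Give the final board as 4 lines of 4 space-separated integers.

Answer: 11  7  8  0
 4  2  6  1
15  9  3 12
14 10 13  5

Derivation:
After move 1 (U):
11  7  0  8
 4  2  6  1
15  9  3 12
14 10 13  5

After move 2 (R):
11  7  8  0
 4  2  6  1
15  9  3 12
14 10 13  5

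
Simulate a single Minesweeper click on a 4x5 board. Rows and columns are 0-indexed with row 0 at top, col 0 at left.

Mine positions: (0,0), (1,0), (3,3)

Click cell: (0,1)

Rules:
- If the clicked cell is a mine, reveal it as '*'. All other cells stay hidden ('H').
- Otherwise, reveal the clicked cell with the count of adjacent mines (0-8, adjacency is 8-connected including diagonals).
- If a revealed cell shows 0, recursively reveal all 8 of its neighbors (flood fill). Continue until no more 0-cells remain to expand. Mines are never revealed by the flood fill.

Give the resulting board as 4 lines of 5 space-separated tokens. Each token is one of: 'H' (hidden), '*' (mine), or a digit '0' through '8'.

H 2 H H H
H H H H H
H H H H H
H H H H H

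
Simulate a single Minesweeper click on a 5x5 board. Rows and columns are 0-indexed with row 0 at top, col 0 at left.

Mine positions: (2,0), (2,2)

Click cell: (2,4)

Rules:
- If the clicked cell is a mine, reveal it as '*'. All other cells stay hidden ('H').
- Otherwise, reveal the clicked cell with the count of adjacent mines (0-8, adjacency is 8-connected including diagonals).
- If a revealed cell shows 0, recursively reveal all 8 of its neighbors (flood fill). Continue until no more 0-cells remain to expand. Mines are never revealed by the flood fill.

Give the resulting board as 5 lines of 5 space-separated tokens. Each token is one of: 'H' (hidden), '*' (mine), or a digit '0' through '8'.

0 0 0 0 0
1 2 1 1 0
H H H 1 0
1 2 1 1 0
0 0 0 0 0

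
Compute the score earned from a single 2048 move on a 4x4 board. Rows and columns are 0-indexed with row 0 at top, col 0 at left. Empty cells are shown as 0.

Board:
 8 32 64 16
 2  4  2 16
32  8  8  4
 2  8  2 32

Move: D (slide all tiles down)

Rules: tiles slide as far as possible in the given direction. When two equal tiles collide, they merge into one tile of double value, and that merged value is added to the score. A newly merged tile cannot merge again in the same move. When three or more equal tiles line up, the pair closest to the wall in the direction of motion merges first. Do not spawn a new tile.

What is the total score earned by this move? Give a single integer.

Slide down:
col 0: [8, 2, 32, 2] -> [8, 2, 32, 2]  score +0 (running 0)
col 1: [32, 4, 8, 8] -> [0, 32, 4, 16]  score +16 (running 16)
col 2: [64, 2, 8, 2] -> [64, 2, 8, 2]  score +0 (running 16)
col 3: [16, 16, 4, 32] -> [0, 32, 4, 32]  score +32 (running 48)
Board after move:
 8  0 64  0
 2 32  2 32
32  4  8  4
 2 16  2 32

Answer: 48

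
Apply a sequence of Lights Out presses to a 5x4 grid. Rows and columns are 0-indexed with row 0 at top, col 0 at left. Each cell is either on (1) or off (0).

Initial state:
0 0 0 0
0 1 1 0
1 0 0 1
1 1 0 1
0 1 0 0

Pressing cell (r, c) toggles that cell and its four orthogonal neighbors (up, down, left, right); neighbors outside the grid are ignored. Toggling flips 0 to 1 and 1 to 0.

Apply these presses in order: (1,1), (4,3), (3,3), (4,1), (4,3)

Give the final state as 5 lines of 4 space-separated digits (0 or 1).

Answer: 0 1 0 0
1 0 0 0
1 1 0 0
1 0 1 0
1 0 1 1

Derivation:
After press 1 at (1,1):
0 1 0 0
1 0 0 0
1 1 0 1
1 1 0 1
0 1 0 0

After press 2 at (4,3):
0 1 0 0
1 0 0 0
1 1 0 1
1 1 0 0
0 1 1 1

After press 3 at (3,3):
0 1 0 0
1 0 0 0
1 1 0 0
1 1 1 1
0 1 1 0

After press 4 at (4,1):
0 1 0 0
1 0 0 0
1 1 0 0
1 0 1 1
1 0 0 0

After press 5 at (4,3):
0 1 0 0
1 0 0 0
1 1 0 0
1 0 1 0
1 0 1 1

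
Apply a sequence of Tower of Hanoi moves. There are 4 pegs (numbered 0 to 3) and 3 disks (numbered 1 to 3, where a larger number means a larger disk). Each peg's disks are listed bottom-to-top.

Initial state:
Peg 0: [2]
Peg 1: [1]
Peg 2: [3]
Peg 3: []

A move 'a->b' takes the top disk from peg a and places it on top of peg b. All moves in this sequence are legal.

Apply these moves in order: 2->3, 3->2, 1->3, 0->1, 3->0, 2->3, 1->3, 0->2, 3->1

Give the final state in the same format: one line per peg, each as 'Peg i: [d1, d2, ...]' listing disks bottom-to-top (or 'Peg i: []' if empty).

After move 1 (2->3):
Peg 0: [2]
Peg 1: [1]
Peg 2: []
Peg 3: [3]

After move 2 (3->2):
Peg 0: [2]
Peg 1: [1]
Peg 2: [3]
Peg 3: []

After move 3 (1->3):
Peg 0: [2]
Peg 1: []
Peg 2: [3]
Peg 3: [1]

After move 4 (0->1):
Peg 0: []
Peg 1: [2]
Peg 2: [3]
Peg 3: [1]

After move 5 (3->0):
Peg 0: [1]
Peg 1: [2]
Peg 2: [3]
Peg 3: []

After move 6 (2->3):
Peg 0: [1]
Peg 1: [2]
Peg 2: []
Peg 3: [3]

After move 7 (1->3):
Peg 0: [1]
Peg 1: []
Peg 2: []
Peg 3: [3, 2]

After move 8 (0->2):
Peg 0: []
Peg 1: []
Peg 2: [1]
Peg 3: [3, 2]

After move 9 (3->1):
Peg 0: []
Peg 1: [2]
Peg 2: [1]
Peg 3: [3]

Answer: Peg 0: []
Peg 1: [2]
Peg 2: [1]
Peg 3: [3]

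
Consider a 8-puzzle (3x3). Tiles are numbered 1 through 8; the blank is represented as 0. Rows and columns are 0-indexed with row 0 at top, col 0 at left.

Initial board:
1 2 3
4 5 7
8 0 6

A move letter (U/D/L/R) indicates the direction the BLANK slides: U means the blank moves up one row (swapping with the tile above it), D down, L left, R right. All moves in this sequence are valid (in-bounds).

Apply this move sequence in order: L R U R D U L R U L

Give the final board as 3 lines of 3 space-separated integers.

Answer: 1 0 2
4 7 3
8 5 6

Derivation:
After move 1 (L):
1 2 3
4 5 7
0 8 6

After move 2 (R):
1 2 3
4 5 7
8 0 6

After move 3 (U):
1 2 3
4 0 7
8 5 6

After move 4 (R):
1 2 3
4 7 0
8 5 6

After move 5 (D):
1 2 3
4 7 6
8 5 0

After move 6 (U):
1 2 3
4 7 0
8 5 6

After move 7 (L):
1 2 3
4 0 7
8 5 6

After move 8 (R):
1 2 3
4 7 0
8 5 6

After move 9 (U):
1 2 0
4 7 3
8 5 6

After move 10 (L):
1 0 2
4 7 3
8 5 6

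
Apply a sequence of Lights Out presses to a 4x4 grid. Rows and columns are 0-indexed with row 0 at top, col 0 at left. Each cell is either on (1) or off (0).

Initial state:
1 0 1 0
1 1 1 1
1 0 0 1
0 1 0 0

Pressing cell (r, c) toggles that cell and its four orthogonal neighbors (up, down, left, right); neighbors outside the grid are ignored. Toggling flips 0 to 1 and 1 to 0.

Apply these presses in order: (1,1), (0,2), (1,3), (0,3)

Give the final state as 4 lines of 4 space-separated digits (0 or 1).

After press 1 at (1,1):
1 1 1 0
0 0 0 1
1 1 0 1
0 1 0 0

After press 2 at (0,2):
1 0 0 1
0 0 1 1
1 1 0 1
0 1 0 0

After press 3 at (1,3):
1 0 0 0
0 0 0 0
1 1 0 0
0 1 0 0

After press 4 at (0,3):
1 0 1 1
0 0 0 1
1 1 0 0
0 1 0 0

Answer: 1 0 1 1
0 0 0 1
1 1 0 0
0 1 0 0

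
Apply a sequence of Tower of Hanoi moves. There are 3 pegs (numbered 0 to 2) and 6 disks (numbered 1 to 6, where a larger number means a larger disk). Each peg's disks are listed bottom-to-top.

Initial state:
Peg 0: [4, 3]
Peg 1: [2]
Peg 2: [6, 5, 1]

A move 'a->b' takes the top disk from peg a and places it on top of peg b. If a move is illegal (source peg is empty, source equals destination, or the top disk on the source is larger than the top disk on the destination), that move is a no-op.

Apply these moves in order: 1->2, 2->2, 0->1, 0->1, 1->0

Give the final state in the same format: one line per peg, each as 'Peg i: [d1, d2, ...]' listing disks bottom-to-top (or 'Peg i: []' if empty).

Answer: Peg 0: [4, 3, 2]
Peg 1: []
Peg 2: [6, 5, 1]

Derivation:
After move 1 (1->2):
Peg 0: [4, 3]
Peg 1: [2]
Peg 2: [6, 5, 1]

After move 2 (2->2):
Peg 0: [4, 3]
Peg 1: [2]
Peg 2: [6, 5, 1]

After move 3 (0->1):
Peg 0: [4, 3]
Peg 1: [2]
Peg 2: [6, 5, 1]

After move 4 (0->1):
Peg 0: [4, 3]
Peg 1: [2]
Peg 2: [6, 5, 1]

After move 5 (1->0):
Peg 0: [4, 3, 2]
Peg 1: []
Peg 2: [6, 5, 1]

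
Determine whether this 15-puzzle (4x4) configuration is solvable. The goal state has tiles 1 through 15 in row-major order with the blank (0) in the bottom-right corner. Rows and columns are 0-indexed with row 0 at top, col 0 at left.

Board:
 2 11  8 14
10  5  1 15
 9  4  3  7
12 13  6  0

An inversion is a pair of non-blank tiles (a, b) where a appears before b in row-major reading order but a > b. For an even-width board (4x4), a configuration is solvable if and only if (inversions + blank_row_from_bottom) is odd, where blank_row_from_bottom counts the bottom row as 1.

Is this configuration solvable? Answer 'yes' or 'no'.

Inversions: 51
Blank is in row 3 (0-indexed from top), which is row 1 counting from the bottom (bottom = 1).
51 + 1 = 52, which is even, so the puzzle is not solvable.

Answer: no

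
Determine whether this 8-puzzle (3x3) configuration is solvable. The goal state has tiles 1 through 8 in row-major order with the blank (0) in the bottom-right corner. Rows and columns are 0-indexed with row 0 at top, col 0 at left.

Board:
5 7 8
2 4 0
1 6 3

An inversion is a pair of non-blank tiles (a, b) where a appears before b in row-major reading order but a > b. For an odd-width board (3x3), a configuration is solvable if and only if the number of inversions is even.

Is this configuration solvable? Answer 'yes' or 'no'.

Inversions (pairs i<j in row-major order where tile[i] > tile[j] > 0): 18
18 is even, so the puzzle is solvable.

Answer: yes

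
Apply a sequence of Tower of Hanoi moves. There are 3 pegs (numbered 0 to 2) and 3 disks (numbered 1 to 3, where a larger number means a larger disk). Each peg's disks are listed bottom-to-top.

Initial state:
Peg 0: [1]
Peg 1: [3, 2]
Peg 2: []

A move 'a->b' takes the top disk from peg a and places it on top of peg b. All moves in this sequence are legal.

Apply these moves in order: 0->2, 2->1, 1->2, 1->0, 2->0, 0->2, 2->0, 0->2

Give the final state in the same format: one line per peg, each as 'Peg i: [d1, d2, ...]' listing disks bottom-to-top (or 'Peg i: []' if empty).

Answer: Peg 0: [2]
Peg 1: [3]
Peg 2: [1]

Derivation:
After move 1 (0->2):
Peg 0: []
Peg 1: [3, 2]
Peg 2: [1]

After move 2 (2->1):
Peg 0: []
Peg 1: [3, 2, 1]
Peg 2: []

After move 3 (1->2):
Peg 0: []
Peg 1: [3, 2]
Peg 2: [1]

After move 4 (1->0):
Peg 0: [2]
Peg 1: [3]
Peg 2: [1]

After move 5 (2->0):
Peg 0: [2, 1]
Peg 1: [3]
Peg 2: []

After move 6 (0->2):
Peg 0: [2]
Peg 1: [3]
Peg 2: [1]

After move 7 (2->0):
Peg 0: [2, 1]
Peg 1: [3]
Peg 2: []

After move 8 (0->2):
Peg 0: [2]
Peg 1: [3]
Peg 2: [1]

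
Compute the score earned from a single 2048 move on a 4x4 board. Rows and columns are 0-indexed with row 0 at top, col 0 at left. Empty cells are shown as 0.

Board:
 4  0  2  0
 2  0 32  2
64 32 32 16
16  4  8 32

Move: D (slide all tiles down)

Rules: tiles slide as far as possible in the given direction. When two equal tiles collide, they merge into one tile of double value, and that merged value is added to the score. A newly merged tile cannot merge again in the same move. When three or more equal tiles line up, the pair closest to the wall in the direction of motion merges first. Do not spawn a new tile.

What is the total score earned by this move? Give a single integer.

Answer: 64

Derivation:
Slide down:
col 0: [4, 2, 64, 16] -> [4, 2, 64, 16]  score +0 (running 0)
col 1: [0, 0, 32, 4] -> [0, 0, 32, 4]  score +0 (running 0)
col 2: [2, 32, 32, 8] -> [0, 2, 64, 8]  score +64 (running 64)
col 3: [0, 2, 16, 32] -> [0, 2, 16, 32]  score +0 (running 64)
Board after move:
 4  0  0  0
 2  0  2  2
64 32 64 16
16  4  8 32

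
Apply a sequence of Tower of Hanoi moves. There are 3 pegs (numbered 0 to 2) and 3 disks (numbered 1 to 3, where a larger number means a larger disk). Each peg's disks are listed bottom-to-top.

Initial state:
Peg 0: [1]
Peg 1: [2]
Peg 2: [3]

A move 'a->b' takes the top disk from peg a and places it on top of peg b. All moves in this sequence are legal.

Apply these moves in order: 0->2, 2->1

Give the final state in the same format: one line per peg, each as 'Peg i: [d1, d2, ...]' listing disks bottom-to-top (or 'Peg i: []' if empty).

After move 1 (0->2):
Peg 0: []
Peg 1: [2]
Peg 2: [3, 1]

After move 2 (2->1):
Peg 0: []
Peg 1: [2, 1]
Peg 2: [3]

Answer: Peg 0: []
Peg 1: [2, 1]
Peg 2: [3]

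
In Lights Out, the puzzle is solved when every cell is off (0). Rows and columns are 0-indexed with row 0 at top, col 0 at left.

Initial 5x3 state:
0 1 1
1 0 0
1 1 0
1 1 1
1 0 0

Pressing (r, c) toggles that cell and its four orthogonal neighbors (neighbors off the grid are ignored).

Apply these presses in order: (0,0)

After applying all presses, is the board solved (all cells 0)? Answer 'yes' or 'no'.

After press 1 at (0,0):
1 0 1
0 0 0
1 1 0
1 1 1
1 0 0

Lights still on: 8

Answer: no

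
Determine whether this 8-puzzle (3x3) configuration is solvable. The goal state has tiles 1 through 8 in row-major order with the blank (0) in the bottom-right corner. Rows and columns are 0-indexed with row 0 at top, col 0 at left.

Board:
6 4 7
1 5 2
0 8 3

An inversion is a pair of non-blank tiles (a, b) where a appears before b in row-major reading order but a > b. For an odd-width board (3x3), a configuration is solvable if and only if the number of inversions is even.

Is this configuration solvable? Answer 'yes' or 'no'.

Answer: no

Derivation:
Inversions (pairs i<j in row-major order where tile[i] > tile[j] > 0): 15
15 is odd, so the puzzle is not solvable.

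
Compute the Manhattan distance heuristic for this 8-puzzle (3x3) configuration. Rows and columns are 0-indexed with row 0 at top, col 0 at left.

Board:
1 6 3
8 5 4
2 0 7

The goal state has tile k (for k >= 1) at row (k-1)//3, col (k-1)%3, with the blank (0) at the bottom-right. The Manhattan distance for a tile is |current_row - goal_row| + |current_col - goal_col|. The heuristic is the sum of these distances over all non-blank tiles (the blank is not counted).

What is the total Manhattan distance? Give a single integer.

Answer: 11

Derivation:
Tile 1: (0,0)->(0,0) = 0
Tile 6: (0,1)->(1,2) = 2
Tile 3: (0,2)->(0,2) = 0
Tile 8: (1,0)->(2,1) = 2
Tile 5: (1,1)->(1,1) = 0
Tile 4: (1,2)->(1,0) = 2
Tile 2: (2,0)->(0,1) = 3
Tile 7: (2,2)->(2,0) = 2
Sum: 0 + 2 + 0 + 2 + 0 + 2 + 3 + 2 = 11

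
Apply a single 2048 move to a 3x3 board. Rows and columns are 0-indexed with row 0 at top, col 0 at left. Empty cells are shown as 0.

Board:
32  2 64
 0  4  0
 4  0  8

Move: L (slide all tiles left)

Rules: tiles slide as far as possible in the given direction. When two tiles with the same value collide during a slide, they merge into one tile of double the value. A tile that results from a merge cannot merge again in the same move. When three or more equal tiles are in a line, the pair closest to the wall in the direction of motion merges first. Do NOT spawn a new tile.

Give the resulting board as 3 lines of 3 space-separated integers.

Slide left:
row 0: [32, 2, 64] -> [32, 2, 64]
row 1: [0, 4, 0] -> [4, 0, 0]
row 2: [4, 0, 8] -> [4, 8, 0]

Answer: 32  2 64
 4  0  0
 4  8  0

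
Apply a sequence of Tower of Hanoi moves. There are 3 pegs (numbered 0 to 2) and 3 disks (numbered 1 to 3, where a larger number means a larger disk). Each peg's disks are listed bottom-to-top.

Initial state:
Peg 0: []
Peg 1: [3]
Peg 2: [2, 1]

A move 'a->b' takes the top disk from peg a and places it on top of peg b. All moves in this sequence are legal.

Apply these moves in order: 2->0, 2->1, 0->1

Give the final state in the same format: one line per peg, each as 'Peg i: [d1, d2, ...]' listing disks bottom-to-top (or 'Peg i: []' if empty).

After move 1 (2->0):
Peg 0: [1]
Peg 1: [3]
Peg 2: [2]

After move 2 (2->1):
Peg 0: [1]
Peg 1: [3, 2]
Peg 2: []

After move 3 (0->1):
Peg 0: []
Peg 1: [3, 2, 1]
Peg 2: []

Answer: Peg 0: []
Peg 1: [3, 2, 1]
Peg 2: []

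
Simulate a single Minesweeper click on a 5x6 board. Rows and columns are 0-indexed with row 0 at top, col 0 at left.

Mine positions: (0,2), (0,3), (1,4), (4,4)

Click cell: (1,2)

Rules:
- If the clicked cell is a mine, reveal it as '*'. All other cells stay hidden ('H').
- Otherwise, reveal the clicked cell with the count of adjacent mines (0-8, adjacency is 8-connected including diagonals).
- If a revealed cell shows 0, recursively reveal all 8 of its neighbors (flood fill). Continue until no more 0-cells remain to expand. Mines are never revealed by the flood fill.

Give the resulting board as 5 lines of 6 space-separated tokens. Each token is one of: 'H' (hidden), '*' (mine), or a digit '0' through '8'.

H H H H H H
H H 2 H H H
H H H H H H
H H H H H H
H H H H H H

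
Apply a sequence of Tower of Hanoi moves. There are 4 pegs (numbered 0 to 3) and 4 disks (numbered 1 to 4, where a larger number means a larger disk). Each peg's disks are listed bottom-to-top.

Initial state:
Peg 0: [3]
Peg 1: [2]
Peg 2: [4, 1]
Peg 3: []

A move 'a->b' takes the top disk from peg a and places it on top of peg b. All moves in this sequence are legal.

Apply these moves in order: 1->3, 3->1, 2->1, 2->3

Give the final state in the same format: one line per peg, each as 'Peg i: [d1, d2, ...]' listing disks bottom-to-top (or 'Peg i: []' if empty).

After move 1 (1->3):
Peg 0: [3]
Peg 1: []
Peg 2: [4, 1]
Peg 3: [2]

After move 2 (3->1):
Peg 0: [3]
Peg 1: [2]
Peg 2: [4, 1]
Peg 3: []

After move 3 (2->1):
Peg 0: [3]
Peg 1: [2, 1]
Peg 2: [4]
Peg 3: []

After move 4 (2->3):
Peg 0: [3]
Peg 1: [2, 1]
Peg 2: []
Peg 3: [4]

Answer: Peg 0: [3]
Peg 1: [2, 1]
Peg 2: []
Peg 3: [4]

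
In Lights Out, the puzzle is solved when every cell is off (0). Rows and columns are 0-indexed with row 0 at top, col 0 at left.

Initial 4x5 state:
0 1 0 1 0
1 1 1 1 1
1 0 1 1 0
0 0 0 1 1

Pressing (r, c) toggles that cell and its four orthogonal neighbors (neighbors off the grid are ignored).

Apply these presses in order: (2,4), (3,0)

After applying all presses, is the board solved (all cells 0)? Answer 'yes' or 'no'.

After press 1 at (2,4):
0 1 0 1 0
1 1 1 1 0
1 0 1 0 1
0 0 0 1 0

After press 2 at (3,0):
0 1 0 1 0
1 1 1 1 0
0 0 1 0 1
1 1 0 1 0

Lights still on: 11

Answer: no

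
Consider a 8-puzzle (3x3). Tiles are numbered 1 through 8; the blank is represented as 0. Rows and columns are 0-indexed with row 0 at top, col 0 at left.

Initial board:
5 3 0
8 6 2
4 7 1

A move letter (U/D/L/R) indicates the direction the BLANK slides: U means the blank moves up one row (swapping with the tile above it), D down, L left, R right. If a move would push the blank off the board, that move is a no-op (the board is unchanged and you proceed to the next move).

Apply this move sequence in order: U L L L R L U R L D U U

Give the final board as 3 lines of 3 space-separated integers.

After move 1 (U):
5 3 0
8 6 2
4 7 1

After move 2 (L):
5 0 3
8 6 2
4 7 1

After move 3 (L):
0 5 3
8 6 2
4 7 1

After move 4 (L):
0 5 3
8 6 2
4 7 1

After move 5 (R):
5 0 3
8 6 2
4 7 1

After move 6 (L):
0 5 3
8 6 2
4 7 1

After move 7 (U):
0 5 3
8 6 2
4 7 1

After move 8 (R):
5 0 3
8 6 2
4 7 1

After move 9 (L):
0 5 3
8 6 2
4 7 1

After move 10 (D):
8 5 3
0 6 2
4 7 1

After move 11 (U):
0 5 3
8 6 2
4 7 1

After move 12 (U):
0 5 3
8 6 2
4 7 1

Answer: 0 5 3
8 6 2
4 7 1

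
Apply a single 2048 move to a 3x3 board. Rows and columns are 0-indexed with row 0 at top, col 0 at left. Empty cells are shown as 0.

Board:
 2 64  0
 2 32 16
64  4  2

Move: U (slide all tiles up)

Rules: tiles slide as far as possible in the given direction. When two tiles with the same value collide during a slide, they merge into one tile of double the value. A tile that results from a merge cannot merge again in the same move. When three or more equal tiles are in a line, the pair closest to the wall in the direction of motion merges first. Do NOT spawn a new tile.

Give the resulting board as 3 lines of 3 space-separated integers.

Answer:  4 64 16
64 32  2
 0  4  0

Derivation:
Slide up:
col 0: [2, 2, 64] -> [4, 64, 0]
col 1: [64, 32, 4] -> [64, 32, 4]
col 2: [0, 16, 2] -> [16, 2, 0]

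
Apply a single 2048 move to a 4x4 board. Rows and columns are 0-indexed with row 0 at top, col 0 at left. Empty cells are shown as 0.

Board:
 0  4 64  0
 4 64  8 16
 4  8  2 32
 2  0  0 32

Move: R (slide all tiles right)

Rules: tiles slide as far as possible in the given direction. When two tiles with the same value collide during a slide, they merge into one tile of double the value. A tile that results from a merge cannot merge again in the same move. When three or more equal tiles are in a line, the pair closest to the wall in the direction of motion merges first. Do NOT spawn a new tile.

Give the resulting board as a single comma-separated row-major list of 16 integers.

Slide right:
row 0: [0, 4, 64, 0] -> [0, 0, 4, 64]
row 1: [4, 64, 8, 16] -> [4, 64, 8, 16]
row 2: [4, 8, 2, 32] -> [4, 8, 2, 32]
row 3: [2, 0, 0, 32] -> [0, 0, 2, 32]

Answer: 0, 0, 4, 64, 4, 64, 8, 16, 4, 8, 2, 32, 0, 0, 2, 32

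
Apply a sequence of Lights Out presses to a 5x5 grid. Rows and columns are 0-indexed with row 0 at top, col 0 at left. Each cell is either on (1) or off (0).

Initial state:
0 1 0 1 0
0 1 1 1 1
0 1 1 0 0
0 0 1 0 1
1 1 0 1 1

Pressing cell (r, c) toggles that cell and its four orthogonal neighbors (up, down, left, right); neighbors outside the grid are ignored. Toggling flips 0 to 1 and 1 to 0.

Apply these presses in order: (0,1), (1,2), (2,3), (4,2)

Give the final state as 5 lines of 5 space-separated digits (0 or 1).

After press 1 at (0,1):
1 0 1 1 0
0 0 1 1 1
0 1 1 0 0
0 0 1 0 1
1 1 0 1 1

After press 2 at (1,2):
1 0 0 1 0
0 1 0 0 1
0 1 0 0 0
0 0 1 0 1
1 1 0 1 1

After press 3 at (2,3):
1 0 0 1 0
0 1 0 1 1
0 1 1 1 1
0 0 1 1 1
1 1 0 1 1

After press 4 at (4,2):
1 0 0 1 0
0 1 0 1 1
0 1 1 1 1
0 0 0 1 1
1 0 1 0 1

Answer: 1 0 0 1 0
0 1 0 1 1
0 1 1 1 1
0 0 0 1 1
1 0 1 0 1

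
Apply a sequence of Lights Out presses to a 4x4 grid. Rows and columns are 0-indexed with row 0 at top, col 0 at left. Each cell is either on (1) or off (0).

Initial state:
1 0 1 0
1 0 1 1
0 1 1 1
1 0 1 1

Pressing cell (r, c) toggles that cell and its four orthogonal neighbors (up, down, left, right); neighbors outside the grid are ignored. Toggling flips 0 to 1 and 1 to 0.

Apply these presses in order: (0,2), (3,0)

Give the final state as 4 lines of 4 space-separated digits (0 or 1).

After press 1 at (0,2):
1 1 0 1
1 0 0 1
0 1 1 1
1 0 1 1

After press 2 at (3,0):
1 1 0 1
1 0 0 1
1 1 1 1
0 1 1 1

Answer: 1 1 0 1
1 0 0 1
1 1 1 1
0 1 1 1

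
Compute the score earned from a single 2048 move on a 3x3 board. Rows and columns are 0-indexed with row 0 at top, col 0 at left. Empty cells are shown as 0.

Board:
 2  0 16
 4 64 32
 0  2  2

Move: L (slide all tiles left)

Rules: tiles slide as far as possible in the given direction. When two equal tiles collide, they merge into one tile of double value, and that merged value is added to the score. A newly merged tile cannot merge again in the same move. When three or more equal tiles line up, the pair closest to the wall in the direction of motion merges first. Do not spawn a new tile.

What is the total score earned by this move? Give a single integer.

Answer: 4

Derivation:
Slide left:
row 0: [2, 0, 16] -> [2, 16, 0]  score +0 (running 0)
row 1: [4, 64, 32] -> [4, 64, 32]  score +0 (running 0)
row 2: [0, 2, 2] -> [4, 0, 0]  score +4 (running 4)
Board after move:
 2 16  0
 4 64 32
 4  0  0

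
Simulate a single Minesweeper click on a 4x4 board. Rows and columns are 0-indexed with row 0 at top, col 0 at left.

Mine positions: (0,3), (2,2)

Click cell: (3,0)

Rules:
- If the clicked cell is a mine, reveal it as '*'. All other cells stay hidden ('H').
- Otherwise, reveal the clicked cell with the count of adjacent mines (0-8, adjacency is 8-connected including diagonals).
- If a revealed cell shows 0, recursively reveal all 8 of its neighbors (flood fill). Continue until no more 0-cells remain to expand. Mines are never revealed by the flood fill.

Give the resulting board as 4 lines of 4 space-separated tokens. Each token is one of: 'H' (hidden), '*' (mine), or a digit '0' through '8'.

0 0 1 H
0 1 2 H
0 1 H H
0 1 H H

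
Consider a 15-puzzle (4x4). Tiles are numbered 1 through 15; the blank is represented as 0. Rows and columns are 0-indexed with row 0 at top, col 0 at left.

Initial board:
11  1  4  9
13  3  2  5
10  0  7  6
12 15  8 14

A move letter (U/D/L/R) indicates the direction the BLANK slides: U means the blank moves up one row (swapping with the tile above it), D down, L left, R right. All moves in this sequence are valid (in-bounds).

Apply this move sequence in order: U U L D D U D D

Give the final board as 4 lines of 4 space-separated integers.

Answer: 13 11  4  9
10  1  2  5
12  3  7  6
 0 15  8 14

Derivation:
After move 1 (U):
11  1  4  9
13  0  2  5
10  3  7  6
12 15  8 14

After move 2 (U):
11  0  4  9
13  1  2  5
10  3  7  6
12 15  8 14

After move 3 (L):
 0 11  4  9
13  1  2  5
10  3  7  6
12 15  8 14

After move 4 (D):
13 11  4  9
 0  1  2  5
10  3  7  6
12 15  8 14

After move 5 (D):
13 11  4  9
10  1  2  5
 0  3  7  6
12 15  8 14

After move 6 (U):
13 11  4  9
 0  1  2  5
10  3  7  6
12 15  8 14

After move 7 (D):
13 11  4  9
10  1  2  5
 0  3  7  6
12 15  8 14

After move 8 (D):
13 11  4  9
10  1  2  5
12  3  7  6
 0 15  8 14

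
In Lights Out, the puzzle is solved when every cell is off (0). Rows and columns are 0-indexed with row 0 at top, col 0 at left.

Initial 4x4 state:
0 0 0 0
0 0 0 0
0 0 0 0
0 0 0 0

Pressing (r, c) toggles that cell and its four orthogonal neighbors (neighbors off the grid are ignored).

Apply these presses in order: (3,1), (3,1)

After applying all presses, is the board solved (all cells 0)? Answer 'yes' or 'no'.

After press 1 at (3,1):
0 0 0 0
0 0 0 0
0 1 0 0
1 1 1 0

After press 2 at (3,1):
0 0 0 0
0 0 0 0
0 0 0 0
0 0 0 0

Lights still on: 0

Answer: yes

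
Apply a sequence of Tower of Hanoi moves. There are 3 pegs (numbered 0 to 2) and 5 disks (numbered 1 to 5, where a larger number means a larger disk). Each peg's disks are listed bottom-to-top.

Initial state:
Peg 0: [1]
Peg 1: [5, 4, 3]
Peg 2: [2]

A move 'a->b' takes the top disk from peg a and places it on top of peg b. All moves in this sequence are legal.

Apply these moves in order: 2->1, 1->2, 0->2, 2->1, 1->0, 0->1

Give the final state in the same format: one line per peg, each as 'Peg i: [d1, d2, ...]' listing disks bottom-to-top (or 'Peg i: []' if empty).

After move 1 (2->1):
Peg 0: [1]
Peg 1: [5, 4, 3, 2]
Peg 2: []

After move 2 (1->2):
Peg 0: [1]
Peg 1: [5, 4, 3]
Peg 2: [2]

After move 3 (0->2):
Peg 0: []
Peg 1: [5, 4, 3]
Peg 2: [2, 1]

After move 4 (2->1):
Peg 0: []
Peg 1: [5, 4, 3, 1]
Peg 2: [2]

After move 5 (1->0):
Peg 0: [1]
Peg 1: [5, 4, 3]
Peg 2: [2]

After move 6 (0->1):
Peg 0: []
Peg 1: [5, 4, 3, 1]
Peg 2: [2]

Answer: Peg 0: []
Peg 1: [5, 4, 3, 1]
Peg 2: [2]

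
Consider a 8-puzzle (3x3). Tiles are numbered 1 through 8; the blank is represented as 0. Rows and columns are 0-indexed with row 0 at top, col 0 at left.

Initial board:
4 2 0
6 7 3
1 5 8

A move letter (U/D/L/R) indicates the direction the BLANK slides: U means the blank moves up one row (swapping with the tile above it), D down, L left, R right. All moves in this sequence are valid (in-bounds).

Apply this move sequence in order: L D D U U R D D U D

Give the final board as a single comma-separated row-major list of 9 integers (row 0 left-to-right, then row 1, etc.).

After move 1 (L):
4 0 2
6 7 3
1 5 8

After move 2 (D):
4 7 2
6 0 3
1 5 8

After move 3 (D):
4 7 2
6 5 3
1 0 8

After move 4 (U):
4 7 2
6 0 3
1 5 8

After move 5 (U):
4 0 2
6 7 3
1 5 8

After move 6 (R):
4 2 0
6 7 3
1 5 8

After move 7 (D):
4 2 3
6 7 0
1 5 8

After move 8 (D):
4 2 3
6 7 8
1 5 0

After move 9 (U):
4 2 3
6 7 0
1 5 8

After move 10 (D):
4 2 3
6 7 8
1 5 0

Answer: 4, 2, 3, 6, 7, 8, 1, 5, 0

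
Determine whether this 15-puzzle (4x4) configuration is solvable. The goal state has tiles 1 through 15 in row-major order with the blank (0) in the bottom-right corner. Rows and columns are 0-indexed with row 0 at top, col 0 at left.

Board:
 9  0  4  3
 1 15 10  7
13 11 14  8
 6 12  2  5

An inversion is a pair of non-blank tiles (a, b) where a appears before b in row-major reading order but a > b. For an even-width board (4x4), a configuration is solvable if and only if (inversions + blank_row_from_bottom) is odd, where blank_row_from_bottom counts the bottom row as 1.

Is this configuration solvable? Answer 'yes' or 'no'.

Inversions: 53
Blank is in row 0 (0-indexed from top), which is row 4 counting from the bottom (bottom = 1).
53 + 4 = 57, which is odd, so the puzzle is solvable.

Answer: yes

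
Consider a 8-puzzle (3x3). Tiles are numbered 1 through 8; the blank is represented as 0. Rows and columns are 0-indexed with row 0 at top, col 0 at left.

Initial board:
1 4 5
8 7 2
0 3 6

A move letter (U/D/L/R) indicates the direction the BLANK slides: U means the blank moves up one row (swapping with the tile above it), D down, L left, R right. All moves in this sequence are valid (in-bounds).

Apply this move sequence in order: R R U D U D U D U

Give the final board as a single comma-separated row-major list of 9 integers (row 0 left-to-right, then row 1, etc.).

Answer: 1, 4, 5, 8, 7, 0, 3, 6, 2

Derivation:
After move 1 (R):
1 4 5
8 7 2
3 0 6

After move 2 (R):
1 4 5
8 7 2
3 6 0

After move 3 (U):
1 4 5
8 7 0
3 6 2

After move 4 (D):
1 4 5
8 7 2
3 6 0

After move 5 (U):
1 4 5
8 7 0
3 6 2

After move 6 (D):
1 4 5
8 7 2
3 6 0

After move 7 (U):
1 4 5
8 7 0
3 6 2

After move 8 (D):
1 4 5
8 7 2
3 6 0

After move 9 (U):
1 4 5
8 7 0
3 6 2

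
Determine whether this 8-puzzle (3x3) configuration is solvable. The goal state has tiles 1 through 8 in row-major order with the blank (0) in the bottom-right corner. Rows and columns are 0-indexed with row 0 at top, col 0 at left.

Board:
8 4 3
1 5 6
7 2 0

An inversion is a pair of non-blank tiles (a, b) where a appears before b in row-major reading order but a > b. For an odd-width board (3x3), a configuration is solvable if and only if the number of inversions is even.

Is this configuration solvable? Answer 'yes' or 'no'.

Inversions (pairs i<j in row-major order where tile[i] > tile[j] > 0): 15
15 is odd, so the puzzle is not solvable.

Answer: no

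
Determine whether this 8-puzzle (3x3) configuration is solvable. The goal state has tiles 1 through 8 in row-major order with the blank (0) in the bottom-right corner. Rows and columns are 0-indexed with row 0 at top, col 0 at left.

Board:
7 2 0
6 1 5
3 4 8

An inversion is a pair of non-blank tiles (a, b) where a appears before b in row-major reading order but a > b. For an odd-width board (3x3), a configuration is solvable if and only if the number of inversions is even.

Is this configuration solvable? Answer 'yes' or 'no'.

Inversions (pairs i<j in row-major order where tile[i] > tile[j] > 0): 13
13 is odd, so the puzzle is not solvable.

Answer: no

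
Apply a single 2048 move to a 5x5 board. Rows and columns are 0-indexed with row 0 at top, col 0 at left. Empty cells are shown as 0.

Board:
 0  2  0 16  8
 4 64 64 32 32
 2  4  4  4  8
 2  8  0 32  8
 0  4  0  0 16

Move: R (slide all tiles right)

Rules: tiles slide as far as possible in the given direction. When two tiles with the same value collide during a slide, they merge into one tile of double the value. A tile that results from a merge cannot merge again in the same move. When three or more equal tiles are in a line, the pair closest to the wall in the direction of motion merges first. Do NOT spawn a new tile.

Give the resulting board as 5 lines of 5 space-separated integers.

Answer:   0   0   2  16   8
  0   0   4 128  64
  0   2   4   8   8
  0   2   8  32   8
  0   0   0   4  16

Derivation:
Slide right:
row 0: [0, 2, 0, 16, 8] -> [0, 0, 2, 16, 8]
row 1: [4, 64, 64, 32, 32] -> [0, 0, 4, 128, 64]
row 2: [2, 4, 4, 4, 8] -> [0, 2, 4, 8, 8]
row 3: [2, 8, 0, 32, 8] -> [0, 2, 8, 32, 8]
row 4: [0, 4, 0, 0, 16] -> [0, 0, 0, 4, 16]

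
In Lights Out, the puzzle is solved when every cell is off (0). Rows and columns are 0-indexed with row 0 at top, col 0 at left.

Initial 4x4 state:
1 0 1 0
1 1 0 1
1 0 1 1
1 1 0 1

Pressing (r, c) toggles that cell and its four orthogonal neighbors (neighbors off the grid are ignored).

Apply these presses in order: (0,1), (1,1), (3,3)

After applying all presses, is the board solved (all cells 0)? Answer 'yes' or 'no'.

After press 1 at (0,1):
0 1 0 0
1 0 0 1
1 0 1 1
1 1 0 1

After press 2 at (1,1):
0 0 0 0
0 1 1 1
1 1 1 1
1 1 0 1

After press 3 at (3,3):
0 0 0 0
0 1 1 1
1 1 1 0
1 1 1 0

Lights still on: 9

Answer: no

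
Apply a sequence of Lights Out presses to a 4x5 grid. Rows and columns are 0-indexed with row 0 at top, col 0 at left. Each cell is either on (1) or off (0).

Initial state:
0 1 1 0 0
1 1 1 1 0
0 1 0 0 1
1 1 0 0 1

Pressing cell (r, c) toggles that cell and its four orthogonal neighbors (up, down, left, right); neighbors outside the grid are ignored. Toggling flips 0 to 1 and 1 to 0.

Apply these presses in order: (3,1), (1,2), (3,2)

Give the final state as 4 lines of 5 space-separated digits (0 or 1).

After press 1 at (3,1):
0 1 1 0 0
1 1 1 1 0
0 0 0 0 1
0 0 1 0 1

After press 2 at (1,2):
0 1 0 0 0
1 0 0 0 0
0 0 1 0 1
0 0 1 0 1

After press 3 at (3,2):
0 1 0 0 0
1 0 0 0 0
0 0 0 0 1
0 1 0 1 1

Answer: 0 1 0 0 0
1 0 0 0 0
0 0 0 0 1
0 1 0 1 1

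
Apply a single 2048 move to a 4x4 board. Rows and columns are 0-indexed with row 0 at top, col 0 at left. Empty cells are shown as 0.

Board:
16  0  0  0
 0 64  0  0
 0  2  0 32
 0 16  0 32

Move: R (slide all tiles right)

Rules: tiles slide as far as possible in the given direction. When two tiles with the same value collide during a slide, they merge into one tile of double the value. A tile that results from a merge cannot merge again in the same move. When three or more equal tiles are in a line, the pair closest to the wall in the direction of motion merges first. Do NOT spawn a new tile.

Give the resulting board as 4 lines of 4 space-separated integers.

Slide right:
row 0: [16, 0, 0, 0] -> [0, 0, 0, 16]
row 1: [0, 64, 0, 0] -> [0, 0, 0, 64]
row 2: [0, 2, 0, 32] -> [0, 0, 2, 32]
row 3: [0, 16, 0, 32] -> [0, 0, 16, 32]

Answer:  0  0  0 16
 0  0  0 64
 0  0  2 32
 0  0 16 32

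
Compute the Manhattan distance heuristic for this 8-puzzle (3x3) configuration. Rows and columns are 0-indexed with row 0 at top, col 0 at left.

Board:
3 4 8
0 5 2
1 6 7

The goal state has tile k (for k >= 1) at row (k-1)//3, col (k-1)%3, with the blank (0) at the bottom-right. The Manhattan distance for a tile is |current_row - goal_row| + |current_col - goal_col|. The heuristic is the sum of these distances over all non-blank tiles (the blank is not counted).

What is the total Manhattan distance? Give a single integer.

Tile 3: (0,0)->(0,2) = 2
Tile 4: (0,1)->(1,0) = 2
Tile 8: (0,2)->(2,1) = 3
Tile 5: (1,1)->(1,1) = 0
Tile 2: (1,2)->(0,1) = 2
Tile 1: (2,0)->(0,0) = 2
Tile 6: (2,1)->(1,2) = 2
Tile 7: (2,2)->(2,0) = 2
Sum: 2 + 2 + 3 + 0 + 2 + 2 + 2 + 2 = 15

Answer: 15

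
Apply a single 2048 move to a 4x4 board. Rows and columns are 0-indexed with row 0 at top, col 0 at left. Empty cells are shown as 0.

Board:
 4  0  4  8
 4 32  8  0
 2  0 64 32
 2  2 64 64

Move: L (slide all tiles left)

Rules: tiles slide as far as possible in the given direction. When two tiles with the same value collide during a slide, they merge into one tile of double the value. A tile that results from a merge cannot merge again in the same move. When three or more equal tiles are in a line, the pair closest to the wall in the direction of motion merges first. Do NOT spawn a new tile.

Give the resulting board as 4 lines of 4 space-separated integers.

Answer:   8   8   0   0
  4  32   8   0
  2  64  32   0
  4 128   0   0

Derivation:
Slide left:
row 0: [4, 0, 4, 8] -> [8, 8, 0, 0]
row 1: [4, 32, 8, 0] -> [4, 32, 8, 0]
row 2: [2, 0, 64, 32] -> [2, 64, 32, 0]
row 3: [2, 2, 64, 64] -> [4, 128, 0, 0]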